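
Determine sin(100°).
sin(100°) = 0.9848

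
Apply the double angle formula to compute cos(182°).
cos(182°) = 1 - 2sin²91° = -0.9994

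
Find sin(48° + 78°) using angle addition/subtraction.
sin(48° + 78°) = sin 48° cos 78° + cos 48° sin 78° = 0.809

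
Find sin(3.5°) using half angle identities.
sin(3.5°) = √((1 - cos 7°)/2) = 0.06105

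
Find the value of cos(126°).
cos(126°) = -0.5878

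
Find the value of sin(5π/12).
sin(5π/12) = (√6+√2)/4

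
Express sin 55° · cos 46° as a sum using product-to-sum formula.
sin 55° cos 46° = (1/2)[sin(55°+46°) + sin(55°-46°)]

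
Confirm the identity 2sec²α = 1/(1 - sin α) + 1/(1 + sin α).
RHS = [(1 + sin α) + (1 - sin α)] / [(1 - sin α)(1 + sin α)] = 2/(1 - sin²α) = 2/cos²α = 2sec²α = LHS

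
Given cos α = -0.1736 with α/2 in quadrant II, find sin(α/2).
sin(α/2) = ±√((1 - cos α)/2); positive since α/2 ∈ QII, so sin(α/2) = 0.766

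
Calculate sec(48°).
sec(48°) = 1.494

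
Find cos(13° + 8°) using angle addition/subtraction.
cos(13° + 8°) = cos 13° cos 8° - sin 13° sin 8° = 0.9336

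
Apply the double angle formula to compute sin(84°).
sin(84°) = 2 sin 42° cos 42° = 0.9945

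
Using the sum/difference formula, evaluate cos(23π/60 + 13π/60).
cos(23π/60 + 13π/60) = cos 23π/60 cos 13π/60 - sin 23π/60 sin 13π/60 = -0.309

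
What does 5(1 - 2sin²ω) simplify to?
5(1 - 2sin²ω) = 5(cos(2ω)) (using Double angle)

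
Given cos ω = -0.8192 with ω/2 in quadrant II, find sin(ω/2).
sin(ω/2) = ±√((1 - cos ω)/2); positive since ω/2 ∈ QII, so sin(ω/2) = 0.9537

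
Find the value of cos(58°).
cos(58°) = 0.5299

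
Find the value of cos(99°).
cos(99°) = -0.1564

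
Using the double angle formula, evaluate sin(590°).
sin(590°) = 2 sin 295° cos 295° = -0.766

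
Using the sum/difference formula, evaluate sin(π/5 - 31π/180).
sin(π/5 - 31π/180) = sin π/5 cos 31π/180 - cos π/5 sin 31π/180 = 0.08716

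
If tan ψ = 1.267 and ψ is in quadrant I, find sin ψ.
sin ψ = 0.785 (using tan²ψ + 1 = sec²ψ)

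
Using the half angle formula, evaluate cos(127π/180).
cos(127π/180) = -√((1 + cos 127π/90)/2) = -0.6018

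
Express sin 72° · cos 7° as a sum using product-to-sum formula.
sin 72° cos 7° = (1/2)[sin(72°+7°) + sin(72°-7°)]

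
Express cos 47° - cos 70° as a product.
cos 47° - cos 70° = -2 sin(58.5°) sin(-11.5°)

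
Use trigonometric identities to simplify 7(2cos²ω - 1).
7(2cos²ω - 1) = 7(cos(2ω)) (using Double angle)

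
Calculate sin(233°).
sin(233°) = -0.7986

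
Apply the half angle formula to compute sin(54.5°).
sin(54.5°) = √((1 - cos 109°)/2) = 0.8141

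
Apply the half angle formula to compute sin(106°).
sin(106°) = √((1 - cos 212°)/2) = 0.9613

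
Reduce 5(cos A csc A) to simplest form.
5(cos A csc A) = 5(cot A) (using Reciprocal + quotient)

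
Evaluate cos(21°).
cos(21°) = 0.9336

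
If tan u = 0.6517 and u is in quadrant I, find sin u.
sin u = 0.546 (using tan²u + 1 = sec²u)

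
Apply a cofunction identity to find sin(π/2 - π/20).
sin(π/2 - π/20) = cos(π/20) = 0.9877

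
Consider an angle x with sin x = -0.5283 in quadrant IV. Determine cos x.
cos x = √(1 - sin²x) = 0.8491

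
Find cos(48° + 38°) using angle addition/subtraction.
cos(48° + 38°) = cos 48° cos 38° - sin 48° sin 38° = 0.06976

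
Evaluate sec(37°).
sec(37°) = 1.252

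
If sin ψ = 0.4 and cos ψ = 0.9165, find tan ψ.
tan ψ = sin ψ / cos ψ = 0.4364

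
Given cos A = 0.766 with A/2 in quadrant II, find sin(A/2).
sin(A/2) = ±√((1 - cos A)/2); positive since A/2 ∈ QII, so sin(A/2) = 0.3421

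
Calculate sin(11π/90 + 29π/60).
sin(11π/90 + 29π/60) = sin 11π/90 cos 29π/60 + cos 11π/90 sin 29π/60 = 0.9455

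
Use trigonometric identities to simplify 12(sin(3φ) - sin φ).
12(sin(3φ) - sin φ) = 12(2 cos(2φ) sin φ) (using Sum-to-product)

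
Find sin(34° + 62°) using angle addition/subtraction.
sin(34° + 62°) = sin 34° cos 62° + cos 34° sin 62° = 0.9945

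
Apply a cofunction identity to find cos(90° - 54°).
cos(90° - 54°) = sin(54°) = 0.809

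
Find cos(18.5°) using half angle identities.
cos(18.5°) = √((1 + cos 37°)/2) = 0.9483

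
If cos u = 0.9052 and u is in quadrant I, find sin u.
sin u = 0.425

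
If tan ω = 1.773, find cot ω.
cot ω = 1/tan ω = 0.564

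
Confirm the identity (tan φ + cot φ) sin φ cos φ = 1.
LHS = (sin φ/cos φ + cos φ/sin φ) sin φ cos φ = ((sin²φ + cos²φ)/(sin φ cos φ)) · sin φ cos φ = sin²φ + cos²φ = 1 = RHS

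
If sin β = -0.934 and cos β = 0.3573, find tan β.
tan β = sin β / cos β = -2.614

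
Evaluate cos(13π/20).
cos(13π/20) = -0.454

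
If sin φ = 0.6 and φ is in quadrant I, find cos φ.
cos φ = 0.8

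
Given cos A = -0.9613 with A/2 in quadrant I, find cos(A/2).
cos(A/2) = ±√((1 + cos A)/2); positive since A/2 ∈ QI, so cos(A/2) = 0.1391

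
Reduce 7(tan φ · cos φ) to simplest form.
7(tan φ · cos φ) = 7(sin φ) (using Quotient identity)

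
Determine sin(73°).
sin(73°) = 0.9563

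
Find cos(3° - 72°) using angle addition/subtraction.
cos(3° - 72°) = cos 3° cos 72° + sin 3° sin 72° = 0.3584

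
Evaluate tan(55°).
tan(55°) = 1.428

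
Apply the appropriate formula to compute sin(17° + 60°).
sin(17° + 60°) = sin 17° cos 60° + cos 17° sin 60° = 0.9744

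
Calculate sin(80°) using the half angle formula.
sin(80°) = √((1 - cos 160°)/2) = 0.9848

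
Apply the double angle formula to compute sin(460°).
sin(460°) = 2 sin 230° cos 230° = 0.9848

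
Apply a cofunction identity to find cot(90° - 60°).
cot(90° - 60°) = tan(60°) = √3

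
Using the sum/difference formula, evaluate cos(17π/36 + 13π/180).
cos(17π/36 + 13π/180) = cos 17π/36 cos 13π/180 - sin 17π/36 sin 13π/180 = -0.1392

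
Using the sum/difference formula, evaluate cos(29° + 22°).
cos(29° + 22°) = cos 29° cos 22° - sin 29° sin 22° = 0.6293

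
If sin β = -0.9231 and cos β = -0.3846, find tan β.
tan β = sin β / cos β = 2.4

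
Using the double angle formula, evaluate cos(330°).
cos(330°) = cos²165° - sin²165° = √3/2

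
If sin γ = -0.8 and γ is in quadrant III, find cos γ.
cos γ = -0.6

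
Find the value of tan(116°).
tan(116°) = -2.05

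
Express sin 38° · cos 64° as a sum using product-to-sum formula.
sin 38° cos 64° = (1/2)[sin(38°+64°) + sin(38°-64°)]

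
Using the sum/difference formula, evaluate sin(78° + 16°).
sin(78° + 16°) = sin 78° cos 16° + cos 78° sin 16° = 0.9976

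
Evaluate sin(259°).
sin(259°) = -0.9816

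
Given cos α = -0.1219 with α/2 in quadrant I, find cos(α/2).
cos(α/2) = ±√((1 + cos α)/2); positive since α/2 ∈ QI, so cos(α/2) = 0.6626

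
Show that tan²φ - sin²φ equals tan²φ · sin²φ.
LHS = sin²φ/cos²φ - sin²φ = sin²φ(1/cos²φ - 1) = sin²φ · (1 - cos²φ)/cos²φ = sin²φ · sin²φ/cos²φ = sin²φ · tan²φ = RHS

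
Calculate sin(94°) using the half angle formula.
sin(94°) = √((1 - cos 188°)/2) = 0.9976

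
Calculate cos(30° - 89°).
cos(30° - 89°) = cos 30° cos 89° + sin 30° sin 89° = 0.515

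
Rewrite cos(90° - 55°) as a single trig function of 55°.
cos(90° - 55°) = sin(55°)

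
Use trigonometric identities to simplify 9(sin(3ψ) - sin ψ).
9(sin(3ψ) - sin ψ) = 9(2 cos(2ψ) sin ψ) (using Sum-to-product)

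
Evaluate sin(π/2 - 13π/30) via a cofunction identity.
sin(π/2 - 13π/30) = cos(13π/30) = 0.2079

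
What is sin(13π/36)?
sin(13π/36) = 0.9063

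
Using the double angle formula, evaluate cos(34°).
cos(34°) = cos²17° - sin²17° = 0.829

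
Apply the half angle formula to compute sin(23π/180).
sin(23π/180) = √((1 - cos 23π/90)/2) = 0.3907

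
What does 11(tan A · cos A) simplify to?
11(tan A · cos A) = 11(sin A) (using Quotient identity)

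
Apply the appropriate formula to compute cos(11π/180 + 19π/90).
cos(11π/180 + 19π/90) = cos 11π/180 cos 19π/90 - sin 11π/180 sin 19π/90 = 0.6561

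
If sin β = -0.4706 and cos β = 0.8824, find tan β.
tan β = sin β / cos β = -0.5333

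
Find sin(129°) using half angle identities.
sin(129°) = √((1 - cos 258°)/2) = 0.7771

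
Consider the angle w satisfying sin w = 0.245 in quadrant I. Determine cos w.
cos w = √(1 - sin²w) = 0.9695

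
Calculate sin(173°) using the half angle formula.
sin(173°) = √((1 - cos 346°)/2) = 0.1219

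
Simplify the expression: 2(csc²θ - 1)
2(csc²θ - 1) = 2(cot²θ) (using Pythagorean identity)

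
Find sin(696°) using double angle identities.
sin(696°) = 2 sin 348° cos 348° = -0.4067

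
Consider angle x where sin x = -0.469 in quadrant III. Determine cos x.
cos x = ±√(1 - sin²x) = -0.8832 (negative in QIII)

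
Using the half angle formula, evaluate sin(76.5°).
sin(76.5°) = √((1 - cos 153°)/2) = 0.9724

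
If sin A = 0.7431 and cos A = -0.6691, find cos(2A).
cos(2A) = cos²A - sin²A = -0.1045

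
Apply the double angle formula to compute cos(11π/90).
cos(11π/90) = cos²11π/180 - sin²11π/180 = 0.9272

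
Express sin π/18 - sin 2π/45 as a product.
sin π/18 - sin 2π/45 = 2 cos(π/20) sin(π/180)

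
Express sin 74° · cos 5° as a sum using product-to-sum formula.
sin 74° cos 5° = (1/2)[sin(74°+5°) + sin(74°-5°)]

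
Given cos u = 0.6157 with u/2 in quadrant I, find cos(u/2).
cos(u/2) = ±√((1 + cos u)/2); positive since u/2 ∈ QI, so cos(u/2) = 0.8988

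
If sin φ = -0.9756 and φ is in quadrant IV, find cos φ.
cos φ = 0.2196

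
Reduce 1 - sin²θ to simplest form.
1 - sin²θ = cos²θ (using Pythagorean identity)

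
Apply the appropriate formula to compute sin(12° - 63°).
sin(12° - 63°) = sin 12° cos 63° - cos 12° sin 63° = -0.7771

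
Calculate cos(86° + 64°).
cos(86° + 64°) = cos 86° cos 64° - sin 86° sin 64° = -√3/2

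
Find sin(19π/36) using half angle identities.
sin(19π/36) = √((1 - cos 19π/18)/2) = 0.9962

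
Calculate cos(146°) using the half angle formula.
cos(146°) = -√((1 + cos 292°)/2) = -0.829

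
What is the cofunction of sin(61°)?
sin(61°) = cos(90° - 61°) = cos(29°)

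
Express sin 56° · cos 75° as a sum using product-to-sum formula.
sin 56° cos 75° = (1/2)[sin(56°+75°) + sin(56°-75°)]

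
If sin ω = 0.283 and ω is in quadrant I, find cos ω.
cos ω = 0.9591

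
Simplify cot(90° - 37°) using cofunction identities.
cot(90° - 37°) = tan(37°)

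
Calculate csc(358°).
csc(358°) = -28.65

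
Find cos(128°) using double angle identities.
cos(128°) = 2cos²64° - 1 = -0.6157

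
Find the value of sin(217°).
sin(217°) = -0.6018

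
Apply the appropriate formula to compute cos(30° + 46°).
cos(30° + 46°) = cos 30° cos 46° - sin 30° sin 46° = 0.2419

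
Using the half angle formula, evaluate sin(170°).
sin(170°) = √((1 - cos 340°)/2) = 0.1736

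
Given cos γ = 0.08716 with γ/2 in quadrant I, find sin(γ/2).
sin(γ/2) = ±√((1 - cos γ)/2); positive since γ/2 ∈ QI, so sin(γ/2) = 0.6756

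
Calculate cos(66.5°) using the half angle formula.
cos(66.5°) = √((1 + cos 133°)/2) = 0.3987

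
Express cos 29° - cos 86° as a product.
cos 29° - cos 86° = -2 sin(57.5°) sin(-28.5°)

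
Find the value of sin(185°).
sin(185°) = -0.08716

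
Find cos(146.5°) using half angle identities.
cos(146.5°) = -√((1 + cos 293°)/2) = -0.8339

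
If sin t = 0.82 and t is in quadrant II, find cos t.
cos t = -0.5724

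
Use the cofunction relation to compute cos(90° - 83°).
cos(90° - 83°) = sin(83°) = 0.9925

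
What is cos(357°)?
cos(357°) = 0.9986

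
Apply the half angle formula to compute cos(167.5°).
cos(167.5°) = -√((1 + cos 335°)/2) = -0.9763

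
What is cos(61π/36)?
cos(61π/36) = 0.5736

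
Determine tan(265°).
tan(265°) = 11.43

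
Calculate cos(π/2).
cos(π/2) = 0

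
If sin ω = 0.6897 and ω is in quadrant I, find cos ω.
cos ω = 0.7241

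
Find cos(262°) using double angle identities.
cos(262°) = 1 - 2sin²131° = -0.1392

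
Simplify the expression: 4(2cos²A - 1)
4(2cos²A - 1) = 4(cos(2A)) (using Double angle)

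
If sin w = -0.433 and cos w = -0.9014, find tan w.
tan w = sin w / cos w = 0.4804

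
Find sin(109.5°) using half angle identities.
sin(109.5°) = √((1 - cos 219°)/2) = 0.9426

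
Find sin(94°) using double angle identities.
sin(94°) = 2 sin 47° cos 47° = 0.9976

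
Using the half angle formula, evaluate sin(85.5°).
sin(85.5°) = √((1 - cos 171°)/2) = 0.9969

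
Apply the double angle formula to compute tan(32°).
tan(32°) = 2 tan 16° / (1 - tan²16°) = 0.6249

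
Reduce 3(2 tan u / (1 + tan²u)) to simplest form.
3(2 tan u / (1 + tan²u)) = 3(sin(2u)) (using Double angle)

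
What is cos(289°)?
cos(289°) = 0.3256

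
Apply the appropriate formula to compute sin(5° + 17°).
sin(5° + 17°) = sin 5° cos 17° + cos 5° sin 17° = 0.3746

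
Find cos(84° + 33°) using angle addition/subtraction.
cos(84° + 33°) = cos 84° cos 33° - sin 84° sin 33° = -0.454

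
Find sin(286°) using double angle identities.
sin(286°) = 2 sin 143° cos 143° = -0.9613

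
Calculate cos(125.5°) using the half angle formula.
cos(125.5°) = -√((1 + cos 251°)/2) = -0.5807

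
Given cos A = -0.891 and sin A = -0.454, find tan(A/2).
tan(A/2) = sin A / (1 + cos A) = -4.165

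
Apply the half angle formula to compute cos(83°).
cos(83°) = √((1 + cos 166°)/2) = 0.1219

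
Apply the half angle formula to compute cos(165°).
cos(165°) = -√((1 + cos 330°)/2) = -(√6+√2)/4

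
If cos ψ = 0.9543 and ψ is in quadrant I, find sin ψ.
sin ψ = 0.2989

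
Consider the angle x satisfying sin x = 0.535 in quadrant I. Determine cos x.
cos x = √(1 - sin²x) = 0.8449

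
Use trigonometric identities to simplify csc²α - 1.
csc²α - 1 = cot²α (using Pythagorean identity)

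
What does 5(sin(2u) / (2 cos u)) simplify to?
5(sin(2u) / (2 cos u)) = 5(sin u) (using Double angle)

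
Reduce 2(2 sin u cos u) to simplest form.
2(2 sin u cos u) = 2(sin(2u)) (using Double angle)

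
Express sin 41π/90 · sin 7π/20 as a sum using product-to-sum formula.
sin 41π/90 sin 7π/20 = (1/2)[cos(41π/90-7π/20) - cos(41π/90+7π/20)]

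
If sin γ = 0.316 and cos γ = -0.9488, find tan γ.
tan γ = sin γ / cos γ = -0.3331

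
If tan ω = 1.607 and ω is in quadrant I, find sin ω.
sin ω = 0.849 (using tan²ω + 1 = sec²ω)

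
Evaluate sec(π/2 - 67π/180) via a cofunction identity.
sec(π/2 - 67π/180) = csc(67π/180) = 1.086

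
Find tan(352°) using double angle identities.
tan(352°) = 2 tan 176° / (1 - tan²176°) = -0.1405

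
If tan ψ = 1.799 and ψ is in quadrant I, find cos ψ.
cos ψ = 0.4858 (using tan²ψ + 1 = sec²ψ)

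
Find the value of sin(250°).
sin(250°) = -0.9397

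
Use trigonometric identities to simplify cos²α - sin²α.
cos²α - sin²α = cos(2α) (using Double angle)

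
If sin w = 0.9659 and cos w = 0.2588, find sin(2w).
sin(2w) = 2 sin w cos w = 0.4999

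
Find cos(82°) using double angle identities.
cos(82°) = cos²41° - sin²41° = 0.1392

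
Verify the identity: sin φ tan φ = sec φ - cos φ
RHS = 1/cos φ - cos φ = (1 - cos²φ)/cos φ = sin²φ/cos φ = sin φ · (sin φ/cos φ) = sin φ tan φ = LHS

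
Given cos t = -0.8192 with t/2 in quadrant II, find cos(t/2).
cos(t/2) = ±√((1 + cos t)/2); negative since t/2 ∈ QII, so cos(t/2) = -0.3007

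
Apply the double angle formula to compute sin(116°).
sin(116°) = 2 sin 58° cos 58° = 0.8988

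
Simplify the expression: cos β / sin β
cos β / sin β = cot β (using Quotient identity)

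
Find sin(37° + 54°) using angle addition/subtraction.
sin(37° + 54°) = sin 37° cos 54° + cos 37° sin 54° = 0.9998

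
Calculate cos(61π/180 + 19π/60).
cos(61π/180 + 19π/60) = cos 61π/180 cos 19π/60 - sin 61π/180 sin 19π/60 = -0.4695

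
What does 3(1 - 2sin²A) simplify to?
3(1 - 2sin²A) = 3(cos(2A)) (using Double angle)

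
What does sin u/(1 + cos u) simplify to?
sin u/(1 + cos u) = tan(u/2) (using Half angle)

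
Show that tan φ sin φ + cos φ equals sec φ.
LHS = sin²φ/cos φ + cos φ = (sin²φ + cos²φ)/cos φ = 1/cos φ = sec φ = RHS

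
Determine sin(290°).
sin(290°) = -0.9397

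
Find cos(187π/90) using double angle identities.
cos(187π/90) = 2cos²187π/180 - 1 = 0.9703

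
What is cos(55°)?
cos(55°) = 0.5736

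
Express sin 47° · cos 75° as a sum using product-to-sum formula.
sin 47° cos 75° = (1/2)[sin(47°+75°) + sin(47°-75°)]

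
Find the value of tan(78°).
tan(78°) = 4.705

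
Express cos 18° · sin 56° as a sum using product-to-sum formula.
cos 18° sin 56° = (1/2)[sin(18°+56°) - sin(18°-56°)]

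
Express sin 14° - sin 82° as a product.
sin 14° - sin 82° = 2 cos(48°) sin(-34°)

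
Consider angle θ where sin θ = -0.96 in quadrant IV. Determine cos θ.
cos θ = √(1 - sin²θ) = 0.28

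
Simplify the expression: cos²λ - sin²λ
cos²λ - sin²λ = cos(2λ) (using Double angle)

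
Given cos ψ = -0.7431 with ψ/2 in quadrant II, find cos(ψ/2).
cos(ψ/2) = ±√((1 + cos ψ)/2); negative since ψ/2 ∈ QII, so cos(ψ/2) = -0.3584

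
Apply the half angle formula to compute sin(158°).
sin(158°) = √((1 - cos 316°)/2) = 0.3746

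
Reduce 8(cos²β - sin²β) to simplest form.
8(cos²β - sin²β) = 8(cos(2β)) (using Double angle)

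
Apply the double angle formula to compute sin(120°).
sin(120°) = 2 sin 60° cos 60° = √3/2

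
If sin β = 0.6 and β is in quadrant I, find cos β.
cos β = 0.8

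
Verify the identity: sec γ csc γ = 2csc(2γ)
RHS = 2/sin(2γ) = 2/(2 sin γ cos γ) = 1/(sin γ cos γ) = (1/cos γ)(1/sin γ) = sec γ csc γ = LHS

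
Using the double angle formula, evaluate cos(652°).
cos(652°) = cos²326° - sin²326° = 0.3746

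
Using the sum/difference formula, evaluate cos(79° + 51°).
cos(79° + 51°) = cos 79° cos 51° - sin 79° sin 51° = -0.6428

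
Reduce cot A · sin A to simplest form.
cot A · sin A = cos A (using Quotient identity)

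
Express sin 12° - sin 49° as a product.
sin 12° - sin 49° = 2 cos(30.5°) sin(-18.5°)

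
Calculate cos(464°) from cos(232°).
cos(464°) = cos²232° - sin²232° = -0.2419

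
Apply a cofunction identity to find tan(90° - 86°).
tan(90° - 86°) = cot(86°) = 0.06993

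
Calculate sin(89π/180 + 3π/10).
sin(89π/180 + 3π/10) = sin 89π/180 cos 3π/10 + cos 89π/180 sin 3π/10 = 0.6018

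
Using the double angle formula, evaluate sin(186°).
sin(186°) = 2 sin 93° cos 93° = -0.1045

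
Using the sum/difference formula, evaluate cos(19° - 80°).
cos(19° - 80°) = cos 19° cos 80° + sin 19° sin 80° = 0.4848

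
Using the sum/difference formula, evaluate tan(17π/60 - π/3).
tan(17π/60 - π/3) = (tan 17π/60 - tan π/3)/(1 + tan 17π/60 tan π/3) = -0.1584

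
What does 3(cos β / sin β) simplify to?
3(cos β / sin β) = 3(cot β) (using Quotient identity)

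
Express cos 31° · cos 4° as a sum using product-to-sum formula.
cos 31° cos 4° = (1/2)[cos(31°-4°) + cos(31°+4°)]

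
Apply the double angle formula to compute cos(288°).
cos(288°) = cos²144° - sin²144° = 0.309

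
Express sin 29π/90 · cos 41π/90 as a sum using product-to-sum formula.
sin 29π/90 cos 41π/90 = (1/2)[sin(29π/90+41π/90) + sin(29π/90-41π/90)]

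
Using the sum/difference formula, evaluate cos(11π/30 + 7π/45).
cos(11π/30 + 7π/45) = cos 11π/30 cos 7π/45 - sin 11π/30 sin 7π/45 = -0.06976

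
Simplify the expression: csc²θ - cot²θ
csc²θ - cot²θ = 1 (using Pythagorean identity)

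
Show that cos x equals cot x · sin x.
RHS = (cos x/sin x) · sin x = cos x = LHS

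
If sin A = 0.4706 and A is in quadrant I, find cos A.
cos A = 0.8823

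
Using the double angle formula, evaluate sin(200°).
sin(200°) = 2 sin 100° cos 100° = -0.342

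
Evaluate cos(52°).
cos(52°) = 0.6157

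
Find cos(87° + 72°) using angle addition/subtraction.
cos(87° + 72°) = cos 87° cos 72° - sin 87° sin 72° = -0.9336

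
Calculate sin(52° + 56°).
sin(52° + 56°) = sin 52° cos 56° + cos 52° sin 56° = 0.9511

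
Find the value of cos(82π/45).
cos(82π/45) = 0.848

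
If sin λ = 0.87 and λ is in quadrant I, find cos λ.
cos λ = 0.4931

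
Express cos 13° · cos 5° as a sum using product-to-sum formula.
cos 13° cos 5° = (1/2)[cos(13°-5°) + cos(13°+5°)]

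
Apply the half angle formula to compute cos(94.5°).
cos(94.5°) = -√((1 + cos 189°)/2) = -0.07846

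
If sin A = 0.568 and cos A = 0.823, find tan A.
tan A = sin A / cos A = 0.6902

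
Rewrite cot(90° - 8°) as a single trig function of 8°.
cot(90° - 8°) = tan(8°)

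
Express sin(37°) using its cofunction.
sin(37°) = cos(90° - 37°) = cos(53°)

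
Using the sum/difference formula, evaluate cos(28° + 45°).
cos(28° + 45°) = cos 28° cos 45° - sin 28° sin 45° = 0.2924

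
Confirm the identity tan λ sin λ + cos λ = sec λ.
LHS = sin²λ/cos λ + cos λ = (sin²λ + cos²λ)/cos λ = 1/cos λ = sec λ = RHS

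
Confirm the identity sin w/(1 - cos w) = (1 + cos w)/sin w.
LHS = sin w(1 + cos w) / ((1 - cos w)(1 + cos w)) = sin w(1 + cos w) / (1 - cos²w) = sin w(1 + cos w) / sin²w = (1 + cos w)/sin w = RHS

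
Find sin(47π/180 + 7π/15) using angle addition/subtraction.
sin(47π/180 + 7π/15) = sin 47π/180 cos 7π/15 + cos 47π/180 sin 7π/15 = 0.7547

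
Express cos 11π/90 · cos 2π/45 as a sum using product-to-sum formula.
cos 11π/90 cos 2π/45 = (1/2)[cos(11π/90-2π/45) + cos(11π/90+2π/45)]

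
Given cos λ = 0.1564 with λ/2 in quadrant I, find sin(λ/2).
sin(λ/2) = ±√((1 - cos λ)/2); positive since λ/2 ∈ QI, so sin(λ/2) = 0.6495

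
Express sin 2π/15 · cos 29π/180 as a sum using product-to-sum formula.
sin 2π/15 cos 29π/180 = (1/2)[sin(2π/15+29π/180) + sin(2π/15-29π/180)]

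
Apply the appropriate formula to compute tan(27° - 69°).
tan(27° - 69°) = (tan 27° - tan 69°)/(1 + tan 27° tan 69°) = -0.9004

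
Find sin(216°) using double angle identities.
sin(216°) = 2 sin 108° cos 108° = -0.5878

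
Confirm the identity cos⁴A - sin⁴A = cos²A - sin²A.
LHS = (cos²A - sin²A)(cos²A + sin²A) = (cos²A - sin²A) · 1 = cos²A - sin²A = RHS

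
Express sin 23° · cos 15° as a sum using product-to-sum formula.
sin 23° cos 15° = (1/2)[sin(23°+15°) + sin(23°-15°)]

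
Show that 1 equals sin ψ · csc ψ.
RHS = sin ψ · (1/sin ψ) = 1 = LHS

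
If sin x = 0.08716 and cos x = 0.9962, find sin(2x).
sin(2x) = 2 sin x cos x = 0.1737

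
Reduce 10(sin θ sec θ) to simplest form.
10(sin θ sec θ) = 10(tan θ) (using Reciprocal + quotient)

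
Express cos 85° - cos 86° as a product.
cos 85° - cos 86° = -2 sin(85.5°) sin(-0.5°)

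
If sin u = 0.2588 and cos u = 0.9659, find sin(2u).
sin(2u) = 2 sin u cos u = 0.4999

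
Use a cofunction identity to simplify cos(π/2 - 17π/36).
cos(π/2 - 17π/36) = sin(17π/36)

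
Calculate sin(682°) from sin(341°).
sin(682°) = 2 sin 341° cos 341° = -0.6157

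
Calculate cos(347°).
cos(347°) = 0.9744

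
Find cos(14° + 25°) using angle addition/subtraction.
cos(14° + 25°) = cos 14° cos 25° - sin 14° sin 25° = 0.7771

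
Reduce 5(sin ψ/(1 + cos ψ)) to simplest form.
5(sin ψ/(1 + cos ψ)) = 5(tan(ψ/2)) (using Half angle)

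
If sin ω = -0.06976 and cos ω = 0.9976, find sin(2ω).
sin(2ω) = 2 sin ω cos ω = -0.1392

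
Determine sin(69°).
sin(69°) = 0.9336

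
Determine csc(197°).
csc(197°) = -3.42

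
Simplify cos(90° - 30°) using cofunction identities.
cos(90° - 30°) = sin(30°)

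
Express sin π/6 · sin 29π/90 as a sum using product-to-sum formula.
sin π/6 sin 29π/90 = (1/2)[cos(π/6-29π/90) - cos(π/6+29π/90)]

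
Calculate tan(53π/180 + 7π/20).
tan(53π/180 + 7π/20) = (tan 53π/180 + tan 7π/20)/(1 - tan 53π/180 tan 7π/20) = -2.05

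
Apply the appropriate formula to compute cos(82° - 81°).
cos(82° - 81°) = cos 82° cos 81° + sin 82° sin 81° = 0.9998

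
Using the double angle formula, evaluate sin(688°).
sin(688°) = 2 sin 344° cos 344° = -0.5299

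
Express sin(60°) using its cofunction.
sin(60°) = cos(90° - 60°) = cos(30°)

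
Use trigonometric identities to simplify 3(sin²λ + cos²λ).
3(sin²λ + cos²λ) = 3 (using Pythagorean identity)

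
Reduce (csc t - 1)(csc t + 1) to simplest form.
(csc t - 1)(csc t + 1) = cot²t (using Diff. of squares)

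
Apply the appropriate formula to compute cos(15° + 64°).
cos(15° + 64°) = cos 15° cos 64° - sin 15° sin 64° = 0.1908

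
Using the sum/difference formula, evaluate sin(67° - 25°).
sin(67° - 25°) = sin 67° cos 25° - cos 67° sin 25° = 0.6691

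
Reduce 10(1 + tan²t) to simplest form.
10(1 + tan²t) = 10(sec²t) (using Pythagorean identity)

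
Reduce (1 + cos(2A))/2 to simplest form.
(1 + cos(2A))/2 = cos²A (using Power reduction)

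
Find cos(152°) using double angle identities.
cos(152°) = cos²76° - sin²76° = -0.8829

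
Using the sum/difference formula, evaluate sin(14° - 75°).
sin(14° - 75°) = sin 14° cos 75° - cos 14° sin 75° = -0.8746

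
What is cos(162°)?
cos(162°) = -0.9511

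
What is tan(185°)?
tan(185°) = 0.08749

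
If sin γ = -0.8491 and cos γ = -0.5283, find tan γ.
tan γ = sin γ / cos γ = 1.607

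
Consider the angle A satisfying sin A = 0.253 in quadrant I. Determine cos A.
cos A = √(1 - sin²A) = 0.9675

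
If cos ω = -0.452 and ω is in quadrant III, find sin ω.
sin ω = -0.892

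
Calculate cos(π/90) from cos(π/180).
cos(π/90) = cos²π/180 - sin²π/180 = 0.9994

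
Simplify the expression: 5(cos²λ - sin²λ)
5(cos²λ - sin²λ) = 5(cos(2λ)) (using Double angle)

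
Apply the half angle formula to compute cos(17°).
cos(17°) = √((1 + cos 34°)/2) = 0.9563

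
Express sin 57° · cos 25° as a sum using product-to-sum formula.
sin 57° cos 25° = (1/2)[sin(57°+25°) + sin(57°-25°)]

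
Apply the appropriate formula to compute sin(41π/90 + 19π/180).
sin(41π/90 + 19π/180) = sin 41π/90 cos 19π/180 + cos 41π/90 sin 19π/180 = 0.9816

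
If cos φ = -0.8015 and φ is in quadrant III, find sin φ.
sin φ = -0.598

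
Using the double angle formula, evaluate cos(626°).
cos(626°) = 2cos²313° - 1 = -0.06976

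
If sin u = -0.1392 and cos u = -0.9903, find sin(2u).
sin(2u) = 2 sin u cos u = 0.2757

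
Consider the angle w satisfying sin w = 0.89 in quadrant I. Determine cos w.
cos w = √(1 - sin²w) = 0.456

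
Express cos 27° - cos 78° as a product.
cos 27° - cos 78° = -2 sin(52.5°) sin(-25.5°)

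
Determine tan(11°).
tan(11°) = 0.1944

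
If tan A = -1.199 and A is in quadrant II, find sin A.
sin A = 0.768 (using tan²A + 1 = sec²A)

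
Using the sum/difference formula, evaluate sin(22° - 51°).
sin(22° - 51°) = sin 22° cos 51° - cos 22° sin 51° = -0.4848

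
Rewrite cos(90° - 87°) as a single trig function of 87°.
cos(90° - 87°) = sin(87°)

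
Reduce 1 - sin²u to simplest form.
1 - sin²u = cos²u (using Pythagorean identity)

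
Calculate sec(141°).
sec(141°) = -1.287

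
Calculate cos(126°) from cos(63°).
cos(126°) = cos²63° - sin²63° = -0.5878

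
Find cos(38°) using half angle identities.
cos(38°) = √((1 + cos 76°)/2) = 0.788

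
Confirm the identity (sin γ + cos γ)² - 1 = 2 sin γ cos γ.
LHS = sin²γ + 2 sin γ cos γ + cos²γ - 1 = (sin²γ + cos²γ) + 2 sin γ cos γ - 1 = 1 + 2 sin γ cos γ - 1 = 2 sin γ cos γ = RHS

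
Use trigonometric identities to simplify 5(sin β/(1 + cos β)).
5(sin β/(1 + cos β)) = 5(tan(β/2)) (using Half angle)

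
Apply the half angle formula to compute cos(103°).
cos(103°) = -√((1 + cos 206°)/2) = -0.225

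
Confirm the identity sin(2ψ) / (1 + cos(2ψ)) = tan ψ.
LHS = 2 sin ψ cos ψ / (2cos²ψ) = sin ψ/cos ψ = tan ψ = RHS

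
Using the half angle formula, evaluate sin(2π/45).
sin(2π/45) = √((1 - cos 4π/45)/2) = 0.1392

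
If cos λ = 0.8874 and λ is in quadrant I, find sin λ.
sin λ = 0.461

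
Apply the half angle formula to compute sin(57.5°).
sin(57.5°) = √((1 - cos 115°)/2) = 0.8434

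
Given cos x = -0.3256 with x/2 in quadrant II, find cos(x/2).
cos(x/2) = ±√((1 + cos x)/2); negative since x/2 ∈ QII, so cos(x/2) = -0.5807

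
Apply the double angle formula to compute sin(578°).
sin(578°) = 2 sin 289° cos 289° = -0.6157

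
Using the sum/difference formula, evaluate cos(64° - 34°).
cos(64° - 34°) = cos 64° cos 34° + sin 64° sin 34° = √3/2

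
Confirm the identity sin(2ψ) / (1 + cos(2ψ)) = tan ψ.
LHS = 2 sin ψ cos ψ / (2cos²ψ) = sin ψ/cos ψ = tan ψ = RHS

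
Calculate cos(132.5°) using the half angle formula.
cos(132.5°) = -√((1 + cos 265°)/2) = -0.6756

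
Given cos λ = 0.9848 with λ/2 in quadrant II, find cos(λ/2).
cos(λ/2) = ±√((1 + cos λ)/2); negative since λ/2 ∈ QII, so cos(λ/2) = -0.9962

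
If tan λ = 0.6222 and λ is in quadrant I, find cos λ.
cos λ = 0.8491 (using tan²λ + 1 = sec²λ)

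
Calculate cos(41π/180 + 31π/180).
cos(41π/180 + 31π/180) = cos 41π/180 cos 31π/180 - sin 41π/180 sin 31π/180 = 0.309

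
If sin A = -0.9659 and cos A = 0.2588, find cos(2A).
cos(2A) = cos²A - sin²A = -0.866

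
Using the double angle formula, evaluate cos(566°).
cos(566°) = 1 - 2sin²283° = -0.8988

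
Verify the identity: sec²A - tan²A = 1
LHS = 1/cos²A - sin²A/cos²A = (1 - sin²A)/cos²A = cos²A/cos²A = 1 = RHS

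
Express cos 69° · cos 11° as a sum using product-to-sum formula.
cos 69° cos 11° = (1/2)[cos(69°-11°) + cos(69°+11°)]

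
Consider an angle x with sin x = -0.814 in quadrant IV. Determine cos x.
cos x = √(1 - sin²x) = 0.5809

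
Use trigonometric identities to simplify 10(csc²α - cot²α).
10(csc²α - cot²α) = 10 (using Pythagorean identity)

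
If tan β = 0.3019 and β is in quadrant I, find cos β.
cos β = 0.9573 (using tan²β + 1 = sec²β)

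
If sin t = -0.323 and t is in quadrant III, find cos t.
cos t = -0.9464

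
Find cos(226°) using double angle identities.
cos(226°) = cos²113° - sin²113° = -0.6947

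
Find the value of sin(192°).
sin(192°) = -0.2079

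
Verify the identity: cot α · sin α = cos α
LHS = (cos α/sin α) · sin α = cos α = RHS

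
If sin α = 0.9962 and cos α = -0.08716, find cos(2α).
cos(2α) = cos²α - sin²α = -0.9848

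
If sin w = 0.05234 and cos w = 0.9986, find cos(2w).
cos(2w) = cos²w - sin²w = 0.9945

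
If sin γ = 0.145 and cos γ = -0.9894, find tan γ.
tan γ = sin γ / cos γ = -0.1466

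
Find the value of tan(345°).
tan(345°) = -(2-√3)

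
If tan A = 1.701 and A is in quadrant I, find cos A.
cos A = 0.5068 (using tan²A + 1 = sec²A)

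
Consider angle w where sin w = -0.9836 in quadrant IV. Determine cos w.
cos w = √(1 - sin²w) = 0.1804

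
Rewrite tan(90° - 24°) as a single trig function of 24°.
tan(90° - 24°) = cot(24°)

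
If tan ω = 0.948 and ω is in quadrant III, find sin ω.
sin ω = -0.688 (using tan²ω + 1 = sec²ω)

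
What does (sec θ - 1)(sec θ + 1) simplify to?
(sec θ - 1)(sec θ + 1) = tan²θ (using Diff. of squares)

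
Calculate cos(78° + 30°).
cos(78° + 30°) = cos 78° cos 30° - sin 78° sin 30° = -0.309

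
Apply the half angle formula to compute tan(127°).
tan(127°) = sin 254° / (1 + cos 254°) = -1.327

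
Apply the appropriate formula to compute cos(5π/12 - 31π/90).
cos(5π/12 - 31π/90) = cos 5π/12 cos 31π/90 + sin 5π/12 sin 31π/90 = 0.9744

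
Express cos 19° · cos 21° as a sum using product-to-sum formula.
cos 19° cos 21° = (1/2)[cos(19°-21°) + cos(19°+21°)]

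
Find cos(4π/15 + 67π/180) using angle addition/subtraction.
cos(4π/15 + 67π/180) = cos 4π/15 cos 67π/180 - sin 4π/15 sin 67π/180 = -0.4226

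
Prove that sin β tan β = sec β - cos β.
RHS = 1/cos β - cos β = (1 - cos²β)/cos β = sin²β/cos β = sin β · (sin β/cos β) = sin β tan β = LHS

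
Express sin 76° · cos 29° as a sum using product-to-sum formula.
sin 76° cos 29° = (1/2)[sin(76°+29°) + sin(76°-29°)]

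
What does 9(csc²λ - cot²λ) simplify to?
9(csc²λ - cot²λ) = 9 (using Pythagorean identity)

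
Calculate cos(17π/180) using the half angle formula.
cos(17π/180) = √((1 + cos 17π/90)/2) = 0.9563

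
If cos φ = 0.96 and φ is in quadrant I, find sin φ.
sin φ = 0.28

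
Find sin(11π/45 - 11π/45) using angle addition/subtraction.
sin(11π/45 - 11π/45) = sin 11π/45 cos 11π/45 - cos 11π/45 sin 11π/45 = 0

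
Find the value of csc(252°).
csc(252°) = -1.051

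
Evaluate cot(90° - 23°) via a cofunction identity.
cot(90° - 23°) = tan(23°) = 0.4245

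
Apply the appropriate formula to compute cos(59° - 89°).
cos(59° - 89°) = cos 59° cos 89° + sin 59° sin 89° = √3/2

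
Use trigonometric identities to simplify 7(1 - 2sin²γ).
7(1 - 2sin²γ) = 7(cos(2γ)) (using Double angle)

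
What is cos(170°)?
cos(170°) = -0.9848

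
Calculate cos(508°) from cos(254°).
cos(508°) = cos²254° - sin²254° = -0.848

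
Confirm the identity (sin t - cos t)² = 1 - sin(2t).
LHS = sin²t - 2 sin t cos t + cos²t = (sin²t + cos²t) - 2 sin t cos t = 1 - sin(2t) = RHS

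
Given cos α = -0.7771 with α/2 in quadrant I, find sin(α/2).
sin(α/2) = ±√((1 - cos α)/2); positive since α/2 ∈ QI, so sin(α/2) = 0.9426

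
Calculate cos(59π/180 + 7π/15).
cos(59π/180 + 7π/15) = cos 59π/180 cos 7π/15 - sin 59π/180 sin 7π/15 = -0.7986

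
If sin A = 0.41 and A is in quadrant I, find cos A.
cos A = 0.9121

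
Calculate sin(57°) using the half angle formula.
sin(57°) = √((1 - cos 114°)/2) = 0.8387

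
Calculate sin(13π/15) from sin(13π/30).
sin(13π/15) = 2 sin 13π/30 cos 13π/30 = 0.4067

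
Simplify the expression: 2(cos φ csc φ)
2(cos φ csc φ) = 2(cot φ) (using Reciprocal + quotient)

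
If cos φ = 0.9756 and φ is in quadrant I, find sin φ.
sin φ = 0.2196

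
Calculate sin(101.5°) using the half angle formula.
sin(101.5°) = √((1 - cos 203°)/2) = 0.9799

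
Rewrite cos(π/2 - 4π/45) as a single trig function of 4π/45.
cos(π/2 - 4π/45) = sin(4π/45)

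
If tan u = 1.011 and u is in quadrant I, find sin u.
sin u = 0.711 (using tan²u + 1 = sec²u)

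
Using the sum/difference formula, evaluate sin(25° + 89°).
sin(25° + 89°) = sin 25° cos 89° + cos 25° sin 89° = 0.9135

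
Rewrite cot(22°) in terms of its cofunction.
cot(22°) = tan(90° - 22°) = tan(68°)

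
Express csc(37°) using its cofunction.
csc(37°) = sec(90° - 37°) = sec(53°)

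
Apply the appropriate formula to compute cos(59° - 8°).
cos(59° - 8°) = cos 59° cos 8° + sin 59° sin 8° = 0.6293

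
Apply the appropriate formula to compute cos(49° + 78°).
cos(49° + 78°) = cos 49° cos 78° - sin 49° sin 78° = -0.6018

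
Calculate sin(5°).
sin(5°) = 0.08716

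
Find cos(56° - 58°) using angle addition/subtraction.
cos(56° - 58°) = cos 56° cos 58° + sin 56° sin 58° = 0.9994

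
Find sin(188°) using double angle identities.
sin(188°) = 2 sin 94° cos 94° = -0.1392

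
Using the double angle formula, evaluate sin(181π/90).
sin(181π/90) = 2 sin 181π/180 cos 181π/180 = 0.0349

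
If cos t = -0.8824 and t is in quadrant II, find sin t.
sin t = 0.4705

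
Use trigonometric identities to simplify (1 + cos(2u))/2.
(1 + cos(2u))/2 = cos²u (using Power reduction)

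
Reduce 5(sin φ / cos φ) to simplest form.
5(sin φ / cos φ) = 5(tan φ) (using Quotient identity)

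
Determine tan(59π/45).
tan(59π/45) = 1.483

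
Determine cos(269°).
cos(269°) = -0.01745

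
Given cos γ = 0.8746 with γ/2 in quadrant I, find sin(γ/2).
sin(γ/2) = ±√((1 - cos γ)/2); positive since γ/2 ∈ QI, so sin(γ/2) = 0.2504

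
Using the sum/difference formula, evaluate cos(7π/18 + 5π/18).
cos(7π/18 + 5π/18) = cos 7π/18 cos 5π/18 - sin 7π/18 sin 5π/18 = -1/2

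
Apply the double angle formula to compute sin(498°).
sin(498°) = 2 sin 249° cos 249° = 0.6691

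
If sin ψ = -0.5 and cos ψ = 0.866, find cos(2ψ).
cos(2ψ) = cos²ψ - sin²ψ = 0.5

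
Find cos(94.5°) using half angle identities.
cos(94.5°) = -√((1 + cos 189°)/2) = -0.07846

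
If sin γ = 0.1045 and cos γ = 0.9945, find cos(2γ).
cos(2γ) = cos²γ - sin²γ = 0.9781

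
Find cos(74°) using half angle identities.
cos(74°) = √((1 + cos 148°)/2) = 0.2756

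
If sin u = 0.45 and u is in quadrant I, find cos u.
cos u = 0.893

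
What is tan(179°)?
tan(179°) = -0.01746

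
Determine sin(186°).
sin(186°) = -0.1045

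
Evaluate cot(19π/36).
cot(19π/36) = -0.08749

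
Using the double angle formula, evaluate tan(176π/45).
tan(176π/45) = 2 tan 88π/45 / (1 - tan²88π/45) = -0.2867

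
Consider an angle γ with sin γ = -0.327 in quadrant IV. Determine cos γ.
cos γ = √(1 - sin²γ) = 0.945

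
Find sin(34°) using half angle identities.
sin(34°) = √((1 - cos 68°)/2) = 0.5592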